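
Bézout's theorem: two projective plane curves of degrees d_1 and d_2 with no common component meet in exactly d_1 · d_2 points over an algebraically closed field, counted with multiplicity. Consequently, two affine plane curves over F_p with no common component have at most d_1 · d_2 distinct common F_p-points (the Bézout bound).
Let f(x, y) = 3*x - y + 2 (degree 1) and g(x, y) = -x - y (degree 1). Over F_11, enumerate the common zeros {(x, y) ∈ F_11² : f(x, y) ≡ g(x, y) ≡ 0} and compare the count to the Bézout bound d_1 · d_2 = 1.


Common zeros: {(5, 6)}; count = 1; Bézout bound = 1.

deg(f) = 1, deg(g) = 1, so Bézout bound = 1.
Scan x ∈ F_11. For each x, list the y ∈ F_11 with f(x, y) ≡ 0 and those with g(x, y) ≡ 0 (mod 11); the common zeros in that column are the intersection.
  x = 0: f ≡ 0 at y ∈ {2}; g ≡ 0 at y ∈ {0}; common: ∅.
  x = 1: f ≡ 0 at y ∈ {5}; g ≡ 0 at y ∈ {10}; common: ∅.
  x = 2: f ≡ 0 at y ∈ {8}; g ≡ 0 at y ∈ {9}; common: ∅.
  x = 3: f ≡ 0 at y ∈ {0}; g ≡ 0 at y ∈ {8}; common: ∅.
  x = 4: f ≡ 0 at y ∈ {3}; g ≡ 0 at y ∈ {7}; common: ∅.
  x = 5: f ≡ 0 at y ∈ {6}; g ≡ 0 at y ∈ {6}; common: {6}.
  x = 6: f ≡ 0 at y ∈ {9}; g ≡ 0 at y ∈ {5}; common: ∅.
  x = 7: f ≡ 0 at y ∈ {1}; g ≡ 0 at y ∈ {4}; common: ∅.
  x = 8: f ≡ 0 at y ∈ {4}; g ≡ 0 at y ∈ {3}; common: ∅.
  x = 9: f ≡ 0 at y ∈ {7}; g ≡ 0 at y ∈ {2}; common: ∅.
  x = 10: f ≡ 0 at y ∈ {10}; g ≡ 0 at y ∈ {1}; common: ∅.
Collecting: common zeros = {(5, 6)}, so the count is 1.
Comparison with the Bézout bound: 1 ≤ 1 = deg(f)·deg(g), as expected for curves with no common component (the bound is attained).


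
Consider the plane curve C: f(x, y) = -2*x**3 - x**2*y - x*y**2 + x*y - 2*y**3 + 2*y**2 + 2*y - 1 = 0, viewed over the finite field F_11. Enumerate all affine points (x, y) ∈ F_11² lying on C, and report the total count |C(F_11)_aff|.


Affine F_11-points: {(1, 2), (2, 2), (3, 0), (4, 1), (4, 3), (4, 6), (5, 7), (6, 4), (6, 6), (6, 10), (7, 2), (9, 6), (9, 9)}; count = 13.

For each of the 121 pairs (x, y) ∈ F_11², evaluate f(x, y) mod 11. Record the zeros.
  x = 0: [0↦10, 1↦1, 2↦6, 3↦2, 4↦10, 5↦7, 6↦3, 7↦8, 8↦10, 9↦8, 10↦1]  zeros at y ∈ ∅
  x = 1: [0↦8, 1↦9, 2↦0, 3↦2, 4↦3, 5↦2, 6↦9, 7↦1, 8↦10, 9↦2, 10↦9]  zeros at y ∈ {2}
  x = 2: [0↦5, 1↦3, 2↦0, 3↦6, 4↦9, 5↦8, 6↦2, 7↦1, 8↦4, 9↦10, 10↦7]  zeros at y ∈ {2}
  x = 3: [0↦0, 1↦4, 2↦5, 3↦2, 4↦5, 5↦2, 6↦3, 7↦7, 8↦2, 9↦9, 10↦5]  zeros at y ∈ {0}
  x = 4: [0↦3, 1↦0, 2↦3, 3↦0, 4↦1, 5↦5, 6↦0, 7↦7, 8↦3, 9↦9, 10↦2]  zeros at y ∈ {1, 3, 6}
  x = 5: [0↦2, 1↦1, 2↦4, 3↦10, 4↦7, 5↦5, 6↦3, 7↦0, 8↦6, 9↦9, 10↦8]  zeros at y ∈ {7}
  x = 6: [0↦7, 1↦6, 2↦7, 3↦9, 4↦0, 5↦1, 6↦0, 7↦7, 8↦10, 9↦8, 10↦0]  zeros at y ∈ {4, 6, 10}
  x = 7: [0↦6, 1↦3, 2↦0, 3↦7, 4↦1, 5↦3, 6↦1, 7↦5, 8↦3, 9↦5, 10↦10]  zeros at y ∈ {2}
  x = 8: [0↦9, 1↦2, 2↦4, 3↦3, 4↦9, 5↦10, 6↦5, 7↦4, 8↦6, 9↦10, 10↦4]  zeros at y ∈ ∅
  x = 9: [0↦4, 1↦2, 2↦7, 3↦7, 4↦1, 5↦10, 6↦0, 7↦3, 8↦7, 9↦0, 10↦3]  zeros at y ∈ {6, 9}
  x = 10: [0↦1, 1↦2, 2↦8, 3↦7, 4↦9, 5↦2, 6↦7, 7↦1, 8↦5, 9↦7, 10↦6]  zeros at y ∈ ∅
Collecting zeros: affine points = {(1, 2), (2, 2), (3, 0), (4, 1), (4, 3), (4, 6), (5, 7), (6, 4), (6, 6), (6, 10), (7, 2), (9, 6), (9, 9)}.
Total count |C(F_11)_aff| = 13.


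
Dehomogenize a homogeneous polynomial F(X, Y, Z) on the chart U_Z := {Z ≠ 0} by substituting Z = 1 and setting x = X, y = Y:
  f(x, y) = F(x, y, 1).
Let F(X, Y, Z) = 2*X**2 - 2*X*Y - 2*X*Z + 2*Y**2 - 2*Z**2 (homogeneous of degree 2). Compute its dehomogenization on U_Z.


f(x, y) = 2*x**2 - 2*x*y - 2*x + 2*y**2 - 2

On U_Z we set Z = 1. Each monomial c·X^i·Y^j·Z^k in F becomes c·x^i·y^j·1^k = c·x^i·y^j.
Substituting Z = 1: F(X, Y, 1) = 2*x**2 - 2*x*y - 2*x + 2*y**2 - 2.
Note: deg(f) ≤ deg(F) = 2; strict inequality happens when F is divisible by Z (lost terms).


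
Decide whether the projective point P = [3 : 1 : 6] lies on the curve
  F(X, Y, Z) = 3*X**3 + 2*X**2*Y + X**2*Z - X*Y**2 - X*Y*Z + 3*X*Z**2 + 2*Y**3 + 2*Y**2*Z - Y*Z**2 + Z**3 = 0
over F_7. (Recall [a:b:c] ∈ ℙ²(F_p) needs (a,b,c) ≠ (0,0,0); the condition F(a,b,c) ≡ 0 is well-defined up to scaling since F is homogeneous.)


F(3,1,6) ≡ 6 (mod 7); P is NOT on the curve.

Evaluate F(3, 1, 6) term-by-term (mod 7).
  3*X**3 ↦ 3·27·1·1 = 81
  2*X**2*Y ↦ 2·9·1·1 = 18
  X**2*Z ↦ 1·9·1·6 = 54
  -X*Y**2 ↦ -1·3·1·1 = -3
  -X*Y*Z ↦ -1·3·1·6 = -18
  3*X*Z**2 ↦ 3·3·1·36 = 324
  2*Y**3 ↦ 2·1·1·1 = 2
  2*Y**2*Z ↦ 2·1·1·6 = 12
  -Y*Z**2 ↦ -1·1·1·36 = -36
  Z**3 ↦ 1·1·1·216 = 216
Sum: F(3, 1, 6) = (81) + (18) + (54) + (-3) + (-18) + (324) + (2) + (12) + (-36) + (216) = 650.
Reducing mod 7: 650 ≡ 6 (mod 7).
Since F(a, b, c) ≡ 6 ≠ 0 (mod 7), P does NOT lie on the curve.


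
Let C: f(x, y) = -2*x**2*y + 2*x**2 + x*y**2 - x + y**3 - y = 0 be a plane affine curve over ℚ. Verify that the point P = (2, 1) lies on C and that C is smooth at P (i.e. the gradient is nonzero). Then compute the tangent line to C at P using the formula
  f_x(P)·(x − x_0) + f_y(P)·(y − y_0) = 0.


Tangent line at P: 2 - 2*y = 0.

Step 1: f(2, 1) = 0, so P lies on C.
Step 2: partial derivatives
  f_x(x, y) = -4*x*y + 4*x + y**2 - 1, f_y(x, y) = -2*x**2 + 2*x*y + 3*y**2 - 1.
  f_x(P) = 0, f_y(P) = -2 (gradient nonzero, so P is smooth).
Step 3: tangent line at P: 0·(x − 2) + -2·(y − 1) = 0.
Expanding: 2 - 2*y = 0.


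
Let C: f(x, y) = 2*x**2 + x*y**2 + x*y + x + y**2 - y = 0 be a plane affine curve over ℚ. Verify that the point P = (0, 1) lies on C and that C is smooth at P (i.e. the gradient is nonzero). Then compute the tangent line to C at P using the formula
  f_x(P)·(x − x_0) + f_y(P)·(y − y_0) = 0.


Tangent line at P: 3*x + y - 1 = 0.

Step 1: f(0, 1) = 0, so P lies on C.
Step 2: partial derivatives
  f_x(x, y) = 4*x + y**2 + y + 1, f_y(x, y) = 2*x*y + x + 2*y - 1.
  f_x(P) = 3, f_y(P) = 1 (gradient nonzero, so P is smooth).
Step 3: tangent line at P: 3·(x − 0) + 1·(y − 1) = 0.
Expanding: 3*x + y - 1 = 0.


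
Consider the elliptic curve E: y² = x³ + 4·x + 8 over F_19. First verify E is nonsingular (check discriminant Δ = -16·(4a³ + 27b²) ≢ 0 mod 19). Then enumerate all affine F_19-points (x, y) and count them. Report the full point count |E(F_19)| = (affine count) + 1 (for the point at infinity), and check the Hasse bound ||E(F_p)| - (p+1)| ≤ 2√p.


Affine points = {(2, 9), (2, 10), (3, 3), (3, 16), (5, 1), (5, 18), (6, 1), (6, 18), (8, 1), (8, 18), (12, 6), (12, 13), (15, 2), (15, 17), (16, 8), (16, 11), (17, 7), (17, 12)}; affine count = 18; |E(F_19)| = 19.

Discriminant check: Δ ∝ 4a³ + 27b² = 4·4³ + 27·8² = 4·64 + 27·64 ≡ 8 (mod 19). Nonzero ⇒ E is nonsingular.
For each x ∈ F_19, compute rhs = x³ + 4·x + 8 mod 19, then count y ∈ F_19 with y² ≡ rhs.
  x = 0: rhs = 8, matching y values: none (0 points).
  x = 1: rhs = 13, matching y values: none (0 points).
  x = 2: rhs = 5, matching y values: 9, 10 (2 points).
  x = 3: rhs = 9, matching y values: 3, 16 (2 points).
  x = 4: rhs = 12, matching y values: none (0 points).
  x = 5: rhs = 1, matching y values: 1, 18 (2 points).
  x = 6: rhs = 1, matching y values: 1, 18 (2 points).
  x = 7: rhs = 18, matching y values: none (0 points).
  x = 8: rhs = 1, matching y values: 1, 18 (2 points).
  x = 9: rhs = 13, matching y values: none (0 points).
  x = 10: rhs = 3, matching y values: none (0 points).
  x = 11: rhs = 15, matching y values: none (0 points).
  x = 12: rhs = 17, matching y values: 6, 13 (2 points).
  x = 13: rhs = 15, matching y values: none (0 points).
  x = 14: rhs = 15, matching y values: none (0 points).
  x = 15: rhs = 4, matching y values: 2, 17 (2 points).
  x = 16: rhs = 7, matching y values: 8, 11 (2 points).
  x = 17: rhs = 11, matching y values: 7, 12 (2 points).
  x = 18: rhs = 3, matching y values: none (0 points).
Total affine count: 18.
Full point count |E(F_19)| = 18 + 1 = 19.
Hasse bound: |19 − (19+1)| = |-1| = 1 ≤ 2√19 ≈ 8.7178 ✓.


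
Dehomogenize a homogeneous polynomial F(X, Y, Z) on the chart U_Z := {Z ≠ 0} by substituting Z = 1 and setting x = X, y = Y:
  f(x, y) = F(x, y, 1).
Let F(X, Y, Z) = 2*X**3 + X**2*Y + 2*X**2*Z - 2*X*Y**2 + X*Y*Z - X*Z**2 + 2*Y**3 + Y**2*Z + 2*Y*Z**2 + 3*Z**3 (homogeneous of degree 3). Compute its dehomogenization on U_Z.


f(x, y) = 2*x**3 + x**2*y + 2*x**2 - 2*x*y**2 + x*y - x + 2*y**3 + y**2 + 2*y + 3

On U_Z we set Z = 1. Each monomial c·X^i·Y^j·Z^k in F becomes c·x^i·y^j·1^k = c·x^i·y^j.
Substituting Z = 1: F(X, Y, 1) = 2*x**3 + x**2*y + 2*x**2 - 2*x*y**2 + x*y - x + 2*y**3 + y**2 + 2*y + 3.
Note: deg(f) ≤ deg(F) = 3; strict inequality happens when F is divisible by Z (lost terms).


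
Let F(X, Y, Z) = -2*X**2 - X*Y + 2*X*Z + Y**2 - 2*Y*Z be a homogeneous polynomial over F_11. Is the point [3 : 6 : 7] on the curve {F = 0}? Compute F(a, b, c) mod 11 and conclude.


F(3,6,7) ≡ 2 (mod 11); P is NOT on the curve.

Evaluate F(3, 6, 7) term-by-term (mod 11).
  -2*X**2 ↦ -2·9·1·1 = -18
  -X*Y ↦ -1·3·6·1 = -18
  2*X*Z ↦ 2·3·1·7 = 42
  Y**2 ↦ 1·1·36·1 = 36
  -2*Y*Z ↦ -2·1·6·7 = -84
Sum: F(3, 6, 7) = (-18) + (-18) + (42) + (36) + (-84) = -42.
Reducing mod 11: -42 ≡ 2 (mod 11).
Since F(a, b, c) ≡ 2 ≠ 0 (mod 11), P does NOT lie on the curve.


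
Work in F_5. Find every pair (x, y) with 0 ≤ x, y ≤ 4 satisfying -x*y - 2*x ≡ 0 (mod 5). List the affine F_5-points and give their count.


Affine F_5-points: {(0, 0), (0, 1), (0, 2), (0, 3), (0, 4), (1, 3), (2, 3), (3, 3), (4, 3)}; count = 9.

For each of the 25 pairs (x, y) ∈ F_5², evaluate f(x, y) mod 5. Record the zeros.
  x = 0: [0↦0, 1↦0, 2↦0, 3↦0, 4↦0]  zeros at y ∈ {0, 1, 2, 3, 4}
  x = 1: [0↦3, 1↦2, 2↦1, 3↦0, 4↦4]  zeros at y ∈ {3}
  x = 2: [0↦1, 1↦4, 2↦2, 3↦0, 4↦3]  zeros at y ∈ {3}
  x = 3: [0↦4, 1↦1, 2↦3, 3↦0, 4↦2]  zeros at y ∈ {3}
  x = 4: [0↦2, 1↦3, 2↦4, 3↦0, 4↦1]  zeros at y ∈ {3}
Collecting zeros: affine points = {(0, 0), (0, 1), (0, 2), (0, 3), (0, 4), (1, 3), (2, 3), (3, 3), (4, 3)}.
Total count |C(F_5)_aff| = 9.


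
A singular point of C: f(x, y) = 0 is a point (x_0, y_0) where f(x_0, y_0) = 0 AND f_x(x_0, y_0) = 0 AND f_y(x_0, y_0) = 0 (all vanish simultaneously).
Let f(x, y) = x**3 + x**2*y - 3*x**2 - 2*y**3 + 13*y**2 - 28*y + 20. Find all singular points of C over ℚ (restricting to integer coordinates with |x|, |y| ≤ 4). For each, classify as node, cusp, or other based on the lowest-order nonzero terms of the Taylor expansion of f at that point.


Singular points: {(0, 2)}; classification: node.

Compute partial derivatives:
  f_x = 3*x**2 + 2*x*y - 6*x.
  f_y = x**2 - 6*y**2 + 26*y - 28.
Scan x_0 ∈ {−4, ..., 4}. For each x_0, f_y(x_0, y) is a polynomial in y; find its integer roots y ∈ {−4, ..., 4}, then test f_x and f at those candidates.
  x = -4: f_y(-4, y) = -6*y**2 + 26*y - 12; no integer root y with |y| ≤ 4.
  x = -3: f_y(-3, y) = -6*y**2 + 26*y - 19; no integer root y with |y| ≤ 4.
  x = -2: f_y(-2, y) = -6*y**2 + 26*y - 24; vanishes at y ∈ {3}. (-2, 3): f_x = 12 ≠ 0.
  x = -1: f_y(-1, y) = -6*y**2 + 26*y - 27; no integer root y with |y| ≤ 4.
  x = 0: f_y(0, y) = -6*y**2 + 26*y - 28; vanishes at y ∈ {2}. (0, 2): f_x = 0, f = 0 — SINGULAR.
  x = 1: f_y(1, y) = -6*y**2 + 26*y - 27; no integer root y with |y| ≤ 4.
  x = 2: f_y(2, y) = -6*y**2 + 26*y - 24; vanishes at y ∈ {3}. (2, 3): f_x = 12 ≠ 0.
  x = 3: f_y(3, y) = -6*y**2 + 26*y - 19; no integer root y with |y| ≤ 4.
  x = 4: f_y(4, y) = -6*y**2 + 26*y - 12; no integer root y with |y| ≤ 4.
Only singular point on the grid: (0, 2).
Classify: substitute x = 0 + u, y = 2 + v and expand: f = u**3 + u**2*v - u**2 - 2*v**3 + v**2.
No constant or linear terms (consistent with a singular point). Quadratic part: -u**2 + v**2. Cubic part: u**3 + u**2*v - 2*v**3.
The quadratic part v**2 - u**2 = (v − u)(v + u) splits into two distinct linear factors, so there are two distinct tangent lines y − 2 = ±(x − 0) — this is a node (ordinary double point).
Classification: node.


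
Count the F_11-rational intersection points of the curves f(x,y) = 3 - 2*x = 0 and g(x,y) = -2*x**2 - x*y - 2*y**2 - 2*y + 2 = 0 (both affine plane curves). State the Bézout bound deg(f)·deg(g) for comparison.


Common zeros: ∅; count = 0; Bézout bound = 2.

deg(f) = 1, deg(g) = 2, so Bézout bound = 2.
Scan x ∈ F_11. For each x, list the y ∈ F_11 with f(x, y) ≡ 0 and those with g(x, y) ≡ 0 (mod 11); the common zeros in that column are the intersection.
  x = 0: f ≡ 0 at y ∈ ∅; g ≡ 0 at y ∈ {3, 7}; common: ∅.
  x = 1: f ≡ 0 at y ∈ ∅; g ≡ 0 at y ∈ {0, 4}; common: ∅.
  x = 2: f ≡ 0 at y ∈ ∅; g ≡ 0 at y ∈ {2, 7}; common: ∅.
  x = 3: f ≡ 0 at y ∈ ∅; g ≡ 0 at y ∈ ∅; common: ∅.
  x = 4: f ≡ 0 at y ∈ ∅; g ≡ 0 at y ∈ {3, 5}; common: ∅.
  x = 5: f ≡ 0 at y ∈ ∅; g ≡ 0 at y ∈ ∅; common: ∅.
  x = 6: f ≡ 0 at y ∈ ∅; g ≡ 0 at y ∈ ∅; common: ∅.
  x = 7: f ≡ 0 at y ∈ {0, 1, 2, 3, 4, 5, 6, 7, 8, 9, 10}; g ≡ 0 at y ∈ ∅; common: ∅.
  x = 8: f ≡ 0 at y ∈ ∅; g ≡ 0 at y ∈ {2, 4}; common: ∅.
  x = 9: f ≡ 0 at y ∈ ∅; g ≡ 0 at y ∈ ∅; common: ∅.
  x = 10: f ≡ 0 at y ∈ ∅; g ≡ 0 at y ∈ {0, 5}; common: ∅.
Collecting: common zeros = ∅, so the count is 0.
Comparison with the Bézout bound: 0 ≤ 2 = deg(f)·deg(g), as expected for curves with no common component (the affine F_11-count falls short of the bound because intersections may lie at infinity, over extension fields, or carry multiplicity).


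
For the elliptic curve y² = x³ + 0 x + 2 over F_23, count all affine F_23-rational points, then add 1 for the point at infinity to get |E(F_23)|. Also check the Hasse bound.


Affine points = {(0, 5), (0, 18), (1, 7), (1, 16), (3, 11), (3, 12), (5, 9), (5, 14), (7, 0), (8, 10), (8, 13), (9, 8), (9, 15), (10, 6), (10, 17), (14, 3), (14, 20), (16, 2), (16, 21), (17, 4), (17, 19), (22, 1), (22, 22)}; affine count = 23; |E(F_23)| = 24.

Discriminant check: Δ ∝ 4a³ + 27b² = 4·0³ + 27·2² = 4·0 + 27·4 ≡ 16 (mod 23). Nonzero ⇒ E is nonsingular.
For each x ∈ F_23, compute rhs = x³ + 0·x + 2 mod 23, then count y ∈ F_23 with y² ≡ rhs.
  x = 0: rhs = 2, matching y values: 5, 18 (2 points).
  x = 1: rhs = 3, matching y values: 7, 16 (2 points).
  x = 2: rhs = 10, matching y values: none (0 points).
  x = 3: rhs = 6, matching y values: 11, 12 (2 points).
  x = 4: rhs = 20, matching y values: none (0 points).
  x = 5: rhs = 12, matching y values: 9, 14 (2 points).
  x = 6: rhs = 11, matching y values: none (0 points).
  x = 7: rhs = 0, matching y values: 0 (1 points).
  x = 8: rhs = 8, matching y values: 10, 13 (2 points).
  x = 9: rhs = 18, matching y values: 8, 15 (2 points).
  x = 10: rhs = 13, matching y values: 6, 17 (2 points).
  x = 11: rhs = 22, matching y values: none (0 points).
  x = 12: rhs = 5, matching y values: none (0 points).
  x = 13: rhs = 14, matching y values: none (0 points).
  x = 14: rhs = 9, matching y values: 3, 20 (2 points).
  x = 15: rhs = 19, matching y values: none (0 points).
  x = 16: rhs = 4, matching y values: 2, 21 (2 points).
  x = 17: rhs = 16, matching y values: 4, 19 (2 points).
  x = 18: rhs = 15, matching y values: none (0 points).
  x = 19: rhs = 7, matching y values: none (0 points).
  x = 20: rhs = 21, matching y values: none (0 points).
  x = 21: rhs = 17, matching y values: none (0 points).
  x = 22: rhs = 1, matching y values: 1, 22 (2 points).
Total affine count: 23.
Full point count |E(F_23)| = 23 + 1 = 24.
Hasse bound: |24 − (23+1)| = |0| = 0 ≤ 2√23 ≈ 9.5917 ✓.


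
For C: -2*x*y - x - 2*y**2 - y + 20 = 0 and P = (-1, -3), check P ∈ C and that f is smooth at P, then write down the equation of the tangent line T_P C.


Tangent line at P: 5*x + 13*y + 44 = 0.

Step 1: f(-1, -3) = 0, so P lies on C.
Step 2: partial derivatives
  f_x(x, y) = -2*y - 1, f_y(x, y) = -2*x - 4*y - 1.
  f_x(P) = 5, f_y(P) = 13 (gradient nonzero, so P is smooth).
Step 3: tangent line at P: 5·(x − -1) + 13·(y − -3) = 0.
Expanding: 5*x + 13*y + 44 = 0.


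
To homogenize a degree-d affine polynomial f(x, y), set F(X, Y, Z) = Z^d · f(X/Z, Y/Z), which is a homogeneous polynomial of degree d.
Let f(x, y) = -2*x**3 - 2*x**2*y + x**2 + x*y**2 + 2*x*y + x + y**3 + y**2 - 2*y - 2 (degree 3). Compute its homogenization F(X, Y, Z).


F(X, Y, Z) = -2*X**3 - 2*X**2*Y + X**2*Z + X*Y**2 + 2*X*Y*Z + X*Z**2 + Y**3 + Y**2*Z - 2*Y*Z**2 - 2*Z**3

deg(f) = 3.
Substitute x = X/Z, y = Y/Z into f, then multiply by Z^3.
  monomial -2·x^3·y^0 ↦ -2·X^3·Y^0·Z^0.
  monomial -2·x^2·y^1 ↦ -2·X^2·Y^1·Z^0.
  monomial 1·x^2·y^0 ↦ 1·X^2·Y^0·Z^1.
  monomial 1·x^1·y^2 ↦ 1·X^1·Y^2·Z^0.
  monomial 2·x^1·y^1 ↦ 2·X^1·Y^1·Z^1.
  monomial 1·x^1·y^0 ↦ 1·X^1·Y^0·Z^2.
  monomial 1·x^0·y^3 ↦ 1·X^0·Y^3·Z^0.
  monomial 1·x^0·y^2 ↦ 1·X^0·Y^2·Z^1.
  monomial -2·x^0·y^1 ↦ -2·X^0·Y^1·Z^2.
  monomial -2·x^0·y^0 ↦ -2·X^0·Y^0·Z^3.
Collecting: F(X, Y, Z) = -2*X**3 - 2*X**2*Y + X**2*Z + X*Y**2 + 2*X*Y*Z + X*Z**2 + Y**3 + Y**2*Z - 2*Y*Z**2 - 2*Z**3.


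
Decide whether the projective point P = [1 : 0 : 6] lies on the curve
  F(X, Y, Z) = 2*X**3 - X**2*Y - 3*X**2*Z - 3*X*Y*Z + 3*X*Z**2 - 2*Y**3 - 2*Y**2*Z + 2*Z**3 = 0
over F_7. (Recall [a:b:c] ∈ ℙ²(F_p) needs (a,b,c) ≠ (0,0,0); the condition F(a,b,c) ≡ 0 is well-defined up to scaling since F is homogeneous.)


F(1,0,6) ≡ 6 (mod 7); P is NOT on the curve.

Evaluate F(1, 0, 6) term-by-term (mod 7).
  2*X**3 ↦ 2·1·1·1 = 2
  -X**2*Y ↦ -1·1·0·1 = 0
  -3*X**2*Z ↦ -3·1·1·6 = -18
  -3*X*Y*Z ↦ -3·1·0·6 = 0
  3*X*Z**2 ↦ 3·1·1·36 = 108
  -2*Y**3 ↦ -2·1·0·1 = 0
  -2*Y**2*Z ↦ -2·1·0·6 = 0
  2*Z**3 ↦ 2·1·1·216 = 432
Sum: F(1, 0, 6) = (2) + (0) + (-18) + (0) + (108) + (0) + (0) + (432) = 524.
Reducing mod 7: 524 ≡ 6 (mod 7).
Since F(a, b, c) ≡ 6 ≠ 0 (mod 7), P does NOT lie on the curve.


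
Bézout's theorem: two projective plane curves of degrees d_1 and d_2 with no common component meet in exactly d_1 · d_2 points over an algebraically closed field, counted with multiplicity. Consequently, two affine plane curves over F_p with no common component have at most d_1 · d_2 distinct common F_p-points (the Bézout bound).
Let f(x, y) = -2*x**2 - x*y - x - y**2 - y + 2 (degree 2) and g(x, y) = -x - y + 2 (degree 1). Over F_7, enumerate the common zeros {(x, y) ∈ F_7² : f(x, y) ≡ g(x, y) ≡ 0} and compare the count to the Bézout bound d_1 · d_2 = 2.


Common zeros: {(4, 5)}; count = 1; Bézout bound = 2.

deg(f) = 2, deg(g) = 1, so Bézout bound = 2.
Scan x ∈ F_7. For each x, list the y ∈ F_7 with f(x, y) ≡ 0 and those with g(x, y) ≡ 0 (mod 7); the common zeros in that column are the intersection.
  x = 0: f ≡ 0 at y ∈ {1, 5}; g ≡ 0 at y ∈ {2}; common: ∅.
  x = 1: f ≡ 0 at y ∈ {6}; g ≡ 0 at y ∈ {1}; common: ∅.
  x = 2: f ≡ 0 at y ∈ ∅; g ≡ 0 at y ∈ {0}; common: ∅.
  x = 3: f ≡ 0 at y ∈ ∅; g ≡ 0 at y ∈ {6}; common: ∅.
  x = 4: f ≡ 0 at y ∈ {4, 5}; g ≡ 0 at y ∈ {5}; common: {5}.
  x = 5: f ≡ 0 at y ∈ ∅; g ≡ 0 at y ∈ {4}; common: ∅.
  x = 6: f ≡ 0 at y ∈ {1, 6}; g ≡ 0 at y ∈ {3}; common: ∅.
Collecting: common zeros = {(4, 5)}, so the count is 1.
Comparison with the Bézout bound: 1 ≤ 2 = deg(f)·deg(g), as expected for curves with no common component (the affine F_7-count falls short of the bound because intersections may lie at infinity, over extension fields, or carry multiplicity).


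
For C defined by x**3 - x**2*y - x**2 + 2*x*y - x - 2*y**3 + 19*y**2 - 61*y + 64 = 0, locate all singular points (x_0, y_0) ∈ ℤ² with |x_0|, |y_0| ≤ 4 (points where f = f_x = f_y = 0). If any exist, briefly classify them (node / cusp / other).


Singular points: {(1, 3)}; classification: node.

Compute partial derivatives:
  f_x = 3*x**2 - 2*x*y - 2*x + 2*y - 1.
  f_y = -x**2 + 2*x - 6*y**2 + 38*y - 61.
Scan x_0 ∈ {−4, ..., 4}. For each x_0, f_y(x_0, y) is a polynomial in y; find its integer roots y ∈ {−4, ..., 4}, then test f_x and f at those candidates.
  x = -4: f_y(-4, y) = -6*y**2 + 38*y - 85; no integer root y with |y| ≤ 4.
  x = -3: f_y(-3, y) = -6*y**2 + 38*y - 76; no integer root y with |y| ≤ 4.
  x = -2: f_y(-2, y) = -6*y**2 + 38*y - 69; no integer root y with |y| ≤ 4.
  x = -1: f_y(-1, y) = -6*y**2 + 38*y - 64; no integer root y with |y| ≤ 4.
  x = 0: f_y(0, y) = -6*y**2 + 38*y - 61; no integer root y with |y| ≤ 4.
  x = 1: f_y(1, y) = -6*y**2 + 38*y - 60; vanishes at y ∈ {3}. (1, 3): f_x = 0, f = 0 — SINGULAR.
  x = 2: f_y(2, y) = -6*y**2 + 38*y - 61; no integer root y with |y| ≤ 4.
  x = 3: f_y(3, y) = -6*y**2 + 38*y - 64; no integer root y with |y| ≤ 4.
  x = 4: f_y(4, y) = -6*y**2 + 38*y - 69; no integer root y with |y| ≤ 4.
Only singular point on the grid: (1, 3).
Classify: substitute x = 1 + u, y = 3 + v and expand: f = u**3 - u**2*v - u**2 - 2*v**3 + v**2.
No constant or linear terms (consistent with a singular point). Quadratic part: -u**2 + v**2. Cubic part: u**3 - u**2*v - 2*v**3.
The quadratic part v**2 - u**2 = (v − u)(v + u) splits into two distinct linear factors, so there are two distinct tangent lines y − 3 = ±(x − 1) — this is a node (ordinary double point).
Classification: node.


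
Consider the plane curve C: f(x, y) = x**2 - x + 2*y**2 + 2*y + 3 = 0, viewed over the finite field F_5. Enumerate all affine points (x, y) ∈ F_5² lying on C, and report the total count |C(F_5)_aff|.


Affine F_5-points: {(0, 2), (1, 2), (2, 0), (2, 4), (4, 0), (4, 4)}; count = 6.

For each of the 25 pairs (x, y) ∈ F_5², evaluate f(x, y) mod 5. Record the zeros.
  x = 0: [0↦3, 1↦2, 2↦0, 3↦2, 4↦3]  zeros at y ∈ {2}
  x = 1: [0↦3, 1↦2, 2↦0, 3↦2, 4↦3]  zeros at y ∈ {2}
  x = 2: [0↦0, 1↦4, 2↦2, 3↦4, 4↦0]  zeros at y ∈ {0, 4}
  x = 3: [0↦4, 1↦3, 2↦1, 3↦3, 4↦4]  zeros at y ∈ ∅
  x = 4: [0↦0, 1↦4, 2↦2, 3↦4, 4↦0]  zeros at y ∈ {0, 4}
Collecting zeros: affine points = {(0, 2), (1, 2), (2, 0), (2, 4), (4, 0), (4, 4)}.
Total count |C(F_5)_aff| = 6.


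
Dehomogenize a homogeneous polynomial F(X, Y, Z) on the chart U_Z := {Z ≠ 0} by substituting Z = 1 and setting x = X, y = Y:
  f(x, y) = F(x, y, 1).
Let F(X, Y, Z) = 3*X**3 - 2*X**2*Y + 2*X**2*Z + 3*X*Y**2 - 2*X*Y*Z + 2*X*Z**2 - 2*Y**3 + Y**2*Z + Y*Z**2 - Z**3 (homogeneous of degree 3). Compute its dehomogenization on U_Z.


f(x, y) = 3*x**3 - 2*x**2*y + 2*x**2 + 3*x*y**2 - 2*x*y + 2*x - 2*y**3 + y**2 + y - 1

On U_Z we set Z = 1. Each monomial c·X^i·Y^j·Z^k in F becomes c·x^i·y^j·1^k = c·x^i·y^j.
Substituting Z = 1: F(X, Y, 1) = 3*x**3 - 2*x**2*y + 2*x**2 + 3*x*y**2 - 2*x*y + 2*x - 2*y**3 + y**2 + y - 1.
Note: deg(f) ≤ deg(F) = 3; strict inequality happens when F is divisible by Z (lost terms).


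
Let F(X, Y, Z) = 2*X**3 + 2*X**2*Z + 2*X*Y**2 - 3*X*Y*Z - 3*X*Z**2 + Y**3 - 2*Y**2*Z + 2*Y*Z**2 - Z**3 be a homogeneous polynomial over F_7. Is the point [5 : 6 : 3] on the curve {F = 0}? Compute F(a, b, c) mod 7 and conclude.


F(5,6,3) ≡ 2 (mod 7); P is NOT on the curve.

Evaluate F(5, 6, 3) term-by-term (mod 7).
  2*X**3 ↦ 2·125·1·1 = 250
  2*X**2*Z ↦ 2·25·1·3 = 150
  2*X*Y**2 ↦ 2·5·36·1 = 360
  -3*X*Y*Z ↦ -3·5·6·3 = -270
  -3*X*Z**2 ↦ -3·5·1·9 = -135
  Y**3 ↦ 1·1·216·1 = 216
  -2*Y**2*Z ↦ -2·1·36·3 = -216
  2*Y*Z**2 ↦ 2·1·6·9 = 108
  -Z**3 ↦ -1·1·1·27 = -27
Sum: F(5, 6, 3) = (250) + (150) + (360) + (-270) + (-135) + (216) + (-216) + (108) + (-27) = 436.
Reducing mod 7: 436 ≡ 2 (mod 7).
Since F(a, b, c) ≡ 2 ≠ 0 (mod 7), P does NOT lie on the curve.


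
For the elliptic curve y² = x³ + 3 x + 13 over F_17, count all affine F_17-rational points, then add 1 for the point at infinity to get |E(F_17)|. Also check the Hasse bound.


Affine points = {(0, 8), (0, 9), (1, 0), (3, 7), (3, 10), (4, 2), (4, 15), (5, 0), (6, 3), (6, 14), (9, 2), (9, 15), (11, 0), (12, 3), (12, 14), (15, 4), (15, 13), (16, 3), (16, 14)}; affine count = 19; |E(F_17)| = 20.

Discriminant check: Δ ∝ 4a³ + 27b² = 4·3³ + 27·13² = 4·27 + 27·169 ≡ 13 (mod 17). Nonzero ⇒ E is nonsingular.
For each x ∈ F_17, compute rhs = x³ + 3·x + 13 mod 17, then count y ∈ F_17 with y² ≡ rhs.
  x = 0: rhs = 13, matching y values: 8, 9 (2 points).
  x = 1: rhs = 0, matching y values: 0 (1 points).
  x = 2: rhs = 10, matching y values: none (0 points).
  x = 3: rhs = 15, matching y values: 7, 10 (2 points).
  x = 4: rhs = 4, matching y values: 2, 15 (2 points).
  x = 5: rhs = 0, matching y values: 0 (1 points).
  x = 6: rhs = 9, matching y values: 3, 14 (2 points).
  x = 7: rhs = 3, matching y values: none (0 points).
  x = 8: rhs = 5, matching y values: none (0 points).
  x = 9: rhs = 4, matching y values: 2, 15 (2 points).
  x = 10: rhs = 6, matching y values: none (0 points).
  x = 11: rhs = 0, matching y values: 0 (1 points).
  x = 12: rhs = 9, matching y values: 3, 14 (2 points).
  x = 13: rhs = 5, matching y values: none (0 points).
  x = 14: rhs = 11, matching y values: none (0 points).
  x = 15: rhs = 16, matching y values: 4, 13 (2 points).
  x = 16: rhs = 9, matching y values: 3, 14 (2 points).
Total affine count: 19.
Full point count |E(F_17)| = 19 + 1 = 20.
Hasse bound: |20 − (17+1)| = |2| = 2 ≤ 2√17 ≈ 8.2462 ✓.


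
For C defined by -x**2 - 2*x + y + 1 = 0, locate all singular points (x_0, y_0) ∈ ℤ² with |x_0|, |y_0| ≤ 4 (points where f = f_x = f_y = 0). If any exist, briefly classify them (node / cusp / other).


No singular points in the scanned grid; C is smooth there.

Compute partial derivatives:
  f_x = -2*x - 2.
  f_y = 1.
f_y = 1 is a nonzero constant, so f_y never vanishes: no point (x, y) can satisfy f = f_x = f_y = 0. In particular no (x, y) ∈ {−4, ..., 4}² is singular; the curve is smooth.


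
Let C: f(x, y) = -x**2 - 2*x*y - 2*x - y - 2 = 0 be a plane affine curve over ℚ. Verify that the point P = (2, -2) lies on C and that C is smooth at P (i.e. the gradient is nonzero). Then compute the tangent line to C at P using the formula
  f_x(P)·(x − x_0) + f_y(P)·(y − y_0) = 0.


Tangent line at P: -2*x - 5*y - 6 = 0.

Step 1: f(2, -2) = 0, so P lies on C.
Step 2: partial derivatives
  f_x(x, y) = -2*x - 2*y - 2, f_y(x, y) = -2*x - 1.
  f_x(P) = -2, f_y(P) = -5 (gradient nonzero, so P is smooth).
Step 3: tangent line at P: -2·(x − 2) + -5·(y − -2) = 0.
Expanding: -2*x - 5*y - 6 = 0.


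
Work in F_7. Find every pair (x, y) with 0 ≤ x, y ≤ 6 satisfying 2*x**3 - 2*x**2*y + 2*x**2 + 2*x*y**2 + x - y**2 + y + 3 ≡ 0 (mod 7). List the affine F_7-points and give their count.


Affine F_7-points: {(1, 3), (1, 5), (2, 3), (2, 4), (4, 2), (5, 0), (6, 3), (6, 6)}; count = 8.

For each of the 49 pairs (x, y) ∈ F_7², evaluate f(x, y) mod 7. Record the zeros.
  x = 0: [0↦3, 1↦3, 2↦1, 3↦4, 4↦5, 5↦4, 6↦1]  zeros at y ∈ ∅
  x = 1: [0↦1, 1↦1, 2↦3, 3↦0, 4↦6, 5↦0, 6↦3]  zeros at y ∈ {3, 5}
  x = 2: [0↦1, 1↦4, 2↦6, 3↦0, 4↦0, 5↦6, 6↦4]  zeros at y ∈ {3, 4}
  x = 3: [0↦1, 1↦3, 2↦1, 3↦2, 4↦6, 5↦6, 6↦2]  zeros at y ∈ ∅
  x = 4: [0↦6, 1↦3, 2↦0, 3↦4, 4↦1, 5↦5, 6↦2]  zeros at y ∈ {2}
  x = 5: [0↦0, 1↦2, 2↦1, 3↦4, 4↦4, 5↦1, 6↦2]  zeros at y ∈ {0}
  x = 6: [0↦2, 1↦5, 2↦2, 3↦0, 4↦6, 5↦6, 6↦0]  zeros at y ∈ {3, 6}
Collecting zeros: affine points = {(1, 3), (1, 5), (2, 3), (2, 4), (4, 2), (5, 0), (6, 3), (6, 6)}.
Total count |C(F_7)_aff| = 8.


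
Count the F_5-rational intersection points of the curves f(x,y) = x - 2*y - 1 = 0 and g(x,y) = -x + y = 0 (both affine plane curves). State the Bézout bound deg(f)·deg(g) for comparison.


Common zeros: {(4, 4)}; count = 1; Bézout bound = 1.

deg(f) = 1, deg(g) = 1, so Bézout bound = 1.
Scan x ∈ F_5. For each x, list the y ∈ F_5 with f(x, y) ≡ 0 and those with g(x, y) ≡ 0 (mod 5); the common zeros in that column are the intersection.
  x = 0: f ≡ 0 at y ∈ {2}; g ≡ 0 at y ∈ {0}; common: ∅.
  x = 1: f ≡ 0 at y ∈ {0}; g ≡ 0 at y ∈ {1}; common: ∅.
  x = 2: f ≡ 0 at y ∈ {3}; g ≡ 0 at y ∈ {2}; common: ∅.
  x = 3: f ≡ 0 at y ∈ {1}; g ≡ 0 at y ∈ {3}; common: ∅.
  x = 4: f ≡ 0 at y ∈ {4}; g ≡ 0 at y ∈ {4}; common: {4}.
Collecting: common zeros = {(4, 4)}, so the count is 1.
Comparison with the Bézout bound: 1 ≤ 1 = deg(f)·deg(g), as expected for curves with no common component (the bound is attained).


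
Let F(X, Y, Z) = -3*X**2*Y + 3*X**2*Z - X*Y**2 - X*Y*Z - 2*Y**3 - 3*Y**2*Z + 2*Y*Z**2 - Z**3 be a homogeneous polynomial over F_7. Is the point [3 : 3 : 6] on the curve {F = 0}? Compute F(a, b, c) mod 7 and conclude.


F(3,3,6) ≡ 1 (mod 7); P is NOT on the curve.

Evaluate F(3, 3, 6) term-by-term (mod 7).
  -3*X**2*Y ↦ -3·9·3·1 = -81
  3*X**2*Z ↦ 3·9·1·6 = 162
  -X*Y**2 ↦ -1·3·9·1 = -27
  -X*Y*Z ↦ -1·3·3·6 = -54
  -2*Y**3 ↦ -2·1·27·1 = -54
  -3*Y**2*Z ↦ -3·1·9·6 = -162
  2*Y*Z**2 ↦ 2·1·3·36 = 216
  -Z**3 ↦ -1·1·1·216 = -216
Sum: F(3, 3, 6) = (-81) + (162) + (-27) + (-54) + (-54) + (-162) + (216) + (-216) = -216.
Reducing mod 7: -216 ≡ 1 (mod 7).
Since F(a, b, c) ≡ 1 ≠ 0 (mod 7), P does NOT lie on the curve.


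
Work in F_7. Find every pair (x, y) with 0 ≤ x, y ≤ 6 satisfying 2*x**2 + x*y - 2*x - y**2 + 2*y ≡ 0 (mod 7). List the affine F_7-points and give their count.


Affine F_7-points: {(0, 0), (0, 2), (1, 0), (1, 3), (2, 1), (2, 3)}; count = 6.

For each of the 49 pairs (x, y) ∈ F_7², evaluate f(x, y) mod 7. Record the zeros.
  x = 0: [0↦0, 1↦1, 2↦0, 3↦4, 4↦6, 5↦6, 6↦4]  zeros at y ∈ {0, 2}
  x = 1: [0↦0, 1↦2, 2↦2, 3↦0, 4↦3, 5↦4, 6↦3]  zeros at y ∈ {0, 3}
  x = 2: [0↦4, 1↦0, 2↦1, 3↦0, 4↦4, 5↦6, 6↦6]  zeros at y ∈ {1, 3}
  x = 3: [0↦5, 1↦2, 2↦4, 3↦4, 4↦2, 5↦5, 6↦6]  zeros at y ∈ ∅
  x = 4: [0↦3, 1↦1, 2↦4, 3↦5, 4↦4, 5↦1, 6↦3]  zeros at y ∈ ∅
  x = 5: [0↦5, 1↦4, 2↦1, 3↦3, 4↦3, 5↦1, 6↦4]  zeros at y ∈ ∅
  x = 6: [0↦4, 1↦4, 2↦2, 3↦5, 4↦6, 5↦5, 6↦2]  zeros at y ∈ ∅
Collecting zeros: affine points = {(0, 0), (0, 2), (1, 0), (1, 3), (2, 1), (2, 3)}.
Total count |C(F_7)_aff| = 6.


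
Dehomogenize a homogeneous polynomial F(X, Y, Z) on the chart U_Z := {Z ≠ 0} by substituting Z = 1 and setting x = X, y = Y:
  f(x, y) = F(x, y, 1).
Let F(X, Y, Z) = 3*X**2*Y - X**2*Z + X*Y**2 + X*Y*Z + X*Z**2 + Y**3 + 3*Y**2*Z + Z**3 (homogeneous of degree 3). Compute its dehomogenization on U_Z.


f(x, y) = 3*x**2*y - x**2 + x*y**2 + x*y + x + y**3 + 3*y**2 + 1

On U_Z we set Z = 1. Each monomial c·X^i·Y^j·Z^k in F becomes c·x^i·y^j·1^k = c·x^i·y^j.
Substituting Z = 1: F(X, Y, 1) = 3*x**2*y - x**2 + x*y**2 + x*y + x + y**3 + 3*y**2 + 1.
Note: deg(f) ≤ deg(F) = 3; strict inequality happens when F is divisible by Z (lost terms).


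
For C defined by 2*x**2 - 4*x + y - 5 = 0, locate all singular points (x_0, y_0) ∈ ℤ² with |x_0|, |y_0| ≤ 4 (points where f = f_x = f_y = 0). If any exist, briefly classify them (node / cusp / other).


No singular points in the scanned grid; C is smooth there.

Compute partial derivatives:
  f_x = 4*x - 4.
  f_y = 1.
f_y = 1 is a nonzero constant, so f_y never vanishes: no point (x, y) can satisfy f = f_x = f_y = 0. In particular no (x, y) ∈ {−4, ..., 4}² is singular; the curve is smooth.


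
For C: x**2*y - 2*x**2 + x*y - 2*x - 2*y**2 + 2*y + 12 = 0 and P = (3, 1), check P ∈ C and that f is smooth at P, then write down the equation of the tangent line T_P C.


Tangent line at P: -7*x + 10*y + 11 = 0.

Step 1: f(3, 1) = 0, so P lies on C.
Step 2: partial derivatives
  f_x(x, y) = 2*x*y - 4*x + y - 2, f_y(x, y) = x**2 + x - 4*y + 2.
  f_x(P) = -7, f_y(P) = 10 (gradient nonzero, so P is smooth).
Step 3: tangent line at P: -7·(x − 3) + 10·(y − 1) = 0.
Expanding: -7*x + 10*y + 11 = 0.


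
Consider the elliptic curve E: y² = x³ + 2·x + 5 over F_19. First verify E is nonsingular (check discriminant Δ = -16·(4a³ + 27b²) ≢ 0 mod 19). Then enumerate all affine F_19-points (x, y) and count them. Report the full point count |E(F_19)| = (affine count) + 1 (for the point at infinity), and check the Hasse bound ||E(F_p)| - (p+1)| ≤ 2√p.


Affine points = {(0, 9), (0, 10), (2, 6), (2, 13), (3, 0), (4, 1), (4, 18), (5, 8), (5, 11), (6, 9), (6, 10), (7, 1), (7, 18), (8, 1), (8, 18), (9, 7), (9, 12), (11, 3), (11, 16), (12, 3), (12, 16), (13, 9), (13, 10), (15, 3), (15, 16)}; affine count = 25; |E(F_19)| = 26.

Discriminant check: Δ ∝ 4a³ + 27b² = 4·2³ + 27·5² = 4·8 + 27·25 ≡ 4 (mod 19). Nonzero ⇒ E is nonsingular.
For each x ∈ F_19, compute rhs = x³ + 2·x + 5 mod 19, then count y ∈ F_19 with y² ≡ rhs.
  x = 0: rhs = 5, matching y values: 9, 10 (2 points).
  x = 1: rhs = 8, matching y values: none (0 points).
  x = 2: rhs = 17, matching y values: 6, 13 (2 points).
  x = 3: rhs = 0, matching y values: 0 (1 points).
  x = 4: rhs = 1, matching y values: 1, 18 (2 points).
  x = 5: rhs = 7, matching y values: 8, 11 (2 points).
  x = 6: rhs = 5, matching y values: 9, 10 (2 points).
  x = 7: rhs = 1, matching y values: 1, 18 (2 points).
  x = 8: rhs = 1, matching y values: 1, 18 (2 points).
  x = 9: rhs = 11, matching y values: 7, 12 (2 points).
  x = 10: rhs = 18, matching y values: none (0 points).
  x = 11: rhs = 9, matching y values: 3, 16 (2 points).
  x = 12: rhs = 9, matching y values: 3, 16 (2 points).
  x = 13: rhs = 5, matching y values: 9, 10 (2 points).
  x = 14: rhs = 3, matching y values: none (0 points).
  x = 15: rhs = 9, matching y values: 3, 16 (2 points).
  x = 16: rhs = 10, matching y values: none (0 points).
  x = 17: rhs = 12, matching y values: none (0 points).
  x = 18: rhs = 2, matching y values: none (0 points).
Total affine count: 25.
Full point count |E(F_19)| = 25 + 1 = 26.
Hasse bound: |26 − (19+1)| = |6| = 6 ≤ 2√19 ≈ 8.7178 ✓.


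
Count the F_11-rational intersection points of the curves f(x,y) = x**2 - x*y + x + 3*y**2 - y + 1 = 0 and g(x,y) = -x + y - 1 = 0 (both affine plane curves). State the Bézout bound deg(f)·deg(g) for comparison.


Common zeros: {(1, 2)}; count = 1; Bézout bound = 2.

deg(f) = 2, deg(g) = 1, so Bézout bound = 2.
Scan x ∈ F_11. For each x, list the y ∈ F_11 with f(x, y) ≡ 0 and those with g(x, y) ≡ 0 (mod 11); the common zeros in that column are the intersection.
  x = 0: f ≡ 0 at y ∈ {2}; g ≡ 0 at y ∈ {1}; common: ∅.
  x = 1: f ≡ 0 at y ∈ {2, 6}; g ≡ 0 at y ∈ {2}; common: {2}.
  x = 2: f ≡ 0 at y ∈ ∅; g ≡ 0 at y ∈ {3}; common: ∅.
  x = 3: f ≡ 0 at y ∈ {7, 9}; g ≡ 0 at y ∈ {4}; common: ∅.
  x = 4: f ≡ 0 at y ∈ {3, 6}; g ≡ 0 at y ∈ {5}; common: ∅.
  x = 5: f ≡ 0 at y ∈ {4, 9}; g ≡ 0 at y ∈ {6}; common: ∅.
  x = 6: f ≡ 0 at y ∈ ∅; g ≡ 0 at y ∈ {7}; common: ∅.
  x = 7: f ≡ 0 at y ∈ ∅; g ≡ 0 at y ∈ {8}; common: ∅.
  x = 8: f ≡ 0 at y ∈ ∅; g ≡ 0 at y ∈ {9}; common: ∅.
  x = 9: f ≡ 0 at y ∈ {3, 4}; g ≡ 0 at y ∈ {10}; common: ∅.
  x = 10: f ≡ 0 at y ∈ ∅; g ≡ 0 at y ∈ {0}; common: ∅.
Collecting: common zeros = {(1, 2)}, so the count is 1.
Comparison with the Bézout bound: 1 ≤ 2 = deg(f)·deg(g), as expected for curves with no common component (the affine F_11-count falls short of the bound because intersections may lie at infinity, over extension fields, or carry multiplicity).


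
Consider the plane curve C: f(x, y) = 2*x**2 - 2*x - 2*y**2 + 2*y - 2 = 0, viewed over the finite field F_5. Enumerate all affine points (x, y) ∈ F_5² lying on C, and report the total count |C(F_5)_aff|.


Affine F_5-points: {(2, 3), (3, 0), (3, 1), (4, 3)}; count = 4.

For each of the 25 pairs (x, y) ∈ F_5², evaluate f(x, y) mod 5. Record the zeros.
  x = 0: [0↦3, 1↦3, 2↦4, 3↦1, 4↦4]  zeros at y ∈ ∅
  x = 1: [0↦3, 1↦3, 2↦4, 3↦1, 4↦4]  zeros at y ∈ ∅
  x = 2: [0↦2, 1↦2, 2↦3, 3↦0, 4↦3]  zeros at y ∈ {3}
  x = 3: [0↦0, 1↦0, 2↦1, 3↦3, 4↦1]  zeros at y ∈ {0, 1}
  x = 4: [0↦2, 1↦2, 2↦3, 3↦0, 4↦3]  zeros at y ∈ {3}
Collecting zeros: affine points = {(2, 3), (3, 0), (3, 1), (4, 3)}.
Total count |C(F_5)_aff| = 4.


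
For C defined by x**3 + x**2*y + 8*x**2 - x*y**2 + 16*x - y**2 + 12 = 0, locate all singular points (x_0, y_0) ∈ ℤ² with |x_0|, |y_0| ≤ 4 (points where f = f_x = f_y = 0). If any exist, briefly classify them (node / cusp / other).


Singular points: {(-2, -2)}; classification: cusp.

Compute partial derivatives:
  f_x = 3*x**2 + 2*x*y + 16*x - y**2 + 16.
  f_y = x**2 - 2*x*y - 2*y.
Scan x_0 ∈ {−4, ..., 4}. For each x_0, f_y(x_0, y) is a polynomial in y; find its integer roots y ∈ {−4, ..., 4}, then test f_x and f at those candidates.
  x = -4: f_y(-4, y) = 6*y + 16; no integer root y with |y| ≤ 4.
  x = -3: f_y(-3, y) = 4*y + 9; no integer root y with |y| ≤ 4.
  x = -2: f_y(-2, y) = 2*y + 4; vanishes at y ∈ {-2}. (-2, -2): f_x = 0, f = 0 — SINGULAR.
  x = -1: f_y(-1, y) = 1; no integer root y with |y| ≤ 4.
  x = 0: f_y(0, y) = -2*y; vanishes at y ∈ {0}. (0, 0): f_x = 16 ≠ 0.
  x = 1: f_y(1, y) = 1 - 4*y; no integer root y with |y| ≤ 4.
  x = 2: f_y(2, y) = 4 - 6*y; no integer root y with |y| ≤ 4.
  x = 3: f_y(3, y) = 9 - 8*y; no integer root y with |y| ≤ 4.
  x = 4: f_y(4, y) = 16 - 10*y; no integer root y with |y| ≤ 4.
Only singular point on the grid: (-2, -2).
Classify: substitute x = -2 + u, y = -2 + v and expand: f = u**3 + u**2*v - u*v**2 + v**2.
No constant or linear terms (consistent with a singular point). Quadratic part: v**2. Cubic part: u**3 + u**2*v - u*v**2.
The quadratic part v**2 is a perfect square, so there is a single (double) tangent line v = 0, i.e. y = -2. Restricting the cubic part to that line (v = 0) leaves u**3 ≠ 0, so f is not divisible by v and the branch is v² ≈ -u**3 to lowest order — this is a cusp.
Classification: cusp.


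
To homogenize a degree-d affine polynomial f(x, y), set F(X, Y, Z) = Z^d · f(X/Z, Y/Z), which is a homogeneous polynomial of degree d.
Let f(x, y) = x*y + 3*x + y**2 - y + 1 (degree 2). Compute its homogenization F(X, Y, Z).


F(X, Y, Z) = X*Y + 3*X*Z + Y**2 - Y*Z + Z**2

deg(f) = 2.
Substitute x = X/Z, y = Y/Z into f, then multiply by Z^2.
  monomial 1·x^1·y^1 ↦ 1·X^1·Y^1·Z^0.
  monomial 3·x^1·y^0 ↦ 3·X^1·Y^0·Z^1.
  monomial 1·x^0·y^2 ↦ 1·X^0·Y^2·Z^0.
  monomial -1·x^0·y^1 ↦ -1·X^0·Y^1·Z^1.
  monomial 1·x^0·y^0 ↦ 1·X^0·Y^0·Z^2.
Collecting: F(X, Y, Z) = X*Y + 3*X*Z + Y**2 - Y*Z + Z**2.


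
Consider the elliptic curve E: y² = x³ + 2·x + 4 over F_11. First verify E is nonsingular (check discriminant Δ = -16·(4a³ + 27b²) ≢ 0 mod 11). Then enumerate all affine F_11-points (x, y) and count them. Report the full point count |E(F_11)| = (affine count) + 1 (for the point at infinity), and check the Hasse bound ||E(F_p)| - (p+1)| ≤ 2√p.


Affine points = {(0, 2), (0, 9), (2, 4), (2, 7), (3, 2), (3, 9), (6, 1), (6, 10), (7, 3), (7, 8), (8, 2), (8, 9), (9, 5), (9, 6), (10, 1), (10, 10)}; affine count = 16; |E(F_11)| = 17.

Discriminant check: Δ ∝ 4a³ + 27b² = 4·2³ + 27·4² = 4·8 + 27·16 ≡ 2 (mod 11). Nonzero ⇒ E is nonsingular.
For each x ∈ F_11, compute rhs = x³ + 2·x + 4 mod 11, then count y ∈ F_11 with y² ≡ rhs.
  x = 0: rhs = 4, matching y values: 2, 9 (2 points).
  x = 1: rhs = 7, matching y values: none (0 points).
  x = 2: rhs = 5, matching y values: 4, 7 (2 points).
  x = 3: rhs = 4, matching y values: 2, 9 (2 points).
  x = 4: rhs = 10, matching y values: none (0 points).
  x = 5: rhs = 7, matching y values: none (0 points).
  x = 6: rhs = 1, matching y values: 1, 10 (2 points).
  x = 7: rhs = 9, matching y values: 3, 8 (2 points).
  x = 8: rhs = 4, matching y values: 2, 9 (2 points).
  x = 9: rhs = 3, matching y values: 5, 6 (2 points).
  x = 10: rhs = 1, matching y values: 1, 10 (2 points).
Total affine count: 16.
Full point count |E(F_11)| = 16 + 1 = 17.
Hasse bound: |17 − (11+1)| = |5| = 5 ≤ 2√11 ≈ 6.6332 ✓.
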